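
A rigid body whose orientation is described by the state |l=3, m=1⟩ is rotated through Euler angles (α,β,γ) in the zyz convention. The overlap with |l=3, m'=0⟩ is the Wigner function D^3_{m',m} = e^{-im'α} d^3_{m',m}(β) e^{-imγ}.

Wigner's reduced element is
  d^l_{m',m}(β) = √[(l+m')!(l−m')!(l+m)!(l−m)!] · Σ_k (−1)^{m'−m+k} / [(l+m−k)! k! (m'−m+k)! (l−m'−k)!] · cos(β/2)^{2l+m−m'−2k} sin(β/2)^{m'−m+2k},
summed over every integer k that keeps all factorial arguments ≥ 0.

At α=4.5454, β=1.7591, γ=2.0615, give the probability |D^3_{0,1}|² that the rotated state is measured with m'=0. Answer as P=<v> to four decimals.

Split into d^3_{0,1}(β=1.7591) × two z-phases.
Half-angle: c=0.637498, s=0.770452. N=√(6·6·24·2)=41.569219
k∈{1,2,3} keeps every argument non-negative
  k=1: (−1)^0·41.5692/(12)·0.6375^5·0.7705^1 = +0.281015
  k=2: (−1)^1·41.5692/(4)·0.6375^3·0.7705^3 = -1.231360
  k=3: (−1)^2·41.5692/(12)·0.6375^1·0.7705^5 = +0.599512
d^3_{0,1}(1.7591) = +0.281015 -1.231360 +0.599512 = -0.350833
|D^3_{0,1}|² = |d^3_{0,1}(β)|² = (-0.350833)² = 0.123084 (the z-rotation phases have unit modulus)

P=0.1231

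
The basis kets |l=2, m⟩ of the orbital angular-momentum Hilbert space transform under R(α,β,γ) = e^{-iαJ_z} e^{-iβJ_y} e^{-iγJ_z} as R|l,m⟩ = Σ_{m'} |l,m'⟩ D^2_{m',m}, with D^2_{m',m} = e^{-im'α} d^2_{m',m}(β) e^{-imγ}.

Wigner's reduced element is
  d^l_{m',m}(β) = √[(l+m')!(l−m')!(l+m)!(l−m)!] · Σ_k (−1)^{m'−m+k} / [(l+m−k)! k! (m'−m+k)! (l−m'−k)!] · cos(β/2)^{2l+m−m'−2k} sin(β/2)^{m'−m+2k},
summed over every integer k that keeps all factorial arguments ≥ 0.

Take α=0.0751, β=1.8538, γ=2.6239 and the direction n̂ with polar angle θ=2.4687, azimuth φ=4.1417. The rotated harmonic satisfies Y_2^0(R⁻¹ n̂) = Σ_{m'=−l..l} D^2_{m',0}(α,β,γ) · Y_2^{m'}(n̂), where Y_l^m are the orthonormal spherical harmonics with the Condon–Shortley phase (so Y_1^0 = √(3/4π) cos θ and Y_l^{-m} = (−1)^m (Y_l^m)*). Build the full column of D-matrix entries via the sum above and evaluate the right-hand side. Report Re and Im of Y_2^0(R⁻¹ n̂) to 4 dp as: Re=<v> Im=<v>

Need the full column D^2_{m',0} for m'=−2..2 at α=0.0751, β=1.8538, γ=2.6239.
cos(β/2)=0.600316, sin(β/2)=0.799763
d^2_{-2,0}: single k=2 term ⇒ +0.564622;  D = +0.558265+0.084488i
d^2_{-1,0}: k∈[1..2] ⇒ +0.423816 -0.752210 = -0.328395;  D = -0.327469-0.024639i
d^2_{0,0}: k∈[0..2] ⇒ +0.129873 -0.922024 +0.409114 = -0.383037;  D = -0.383037+0.000000i
d^2_{1,0}: k∈[0..1] ⇒ -0.423816 +0.752210 = +0.328395;  D = +0.327469-0.024639i
d^2_{2,0}: single k=0 term ⇒ +0.564622;  D = +0.558265-0.084488i
Y_2^{m'}(θ=2.4687,φ=4.1417) and Σ D·Y over m':
  (+0.5583+0.0845i)·(-0.0625-0.1364i)  (-0.3275-0.0246i)·(+0.2034-0.3169i)  (-0.3830+0.0000i)·(+0.2632+0.0000i)  (+0.3275-0.0246i)·(-0.2034-0.3169i)  (+0.5583-0.0845i)·(-0.0625+0.1364i)
Y_2^0(R⁻¹ n̂) = -0.296367+0.000000i

Re=-0.2964 Im=0.0000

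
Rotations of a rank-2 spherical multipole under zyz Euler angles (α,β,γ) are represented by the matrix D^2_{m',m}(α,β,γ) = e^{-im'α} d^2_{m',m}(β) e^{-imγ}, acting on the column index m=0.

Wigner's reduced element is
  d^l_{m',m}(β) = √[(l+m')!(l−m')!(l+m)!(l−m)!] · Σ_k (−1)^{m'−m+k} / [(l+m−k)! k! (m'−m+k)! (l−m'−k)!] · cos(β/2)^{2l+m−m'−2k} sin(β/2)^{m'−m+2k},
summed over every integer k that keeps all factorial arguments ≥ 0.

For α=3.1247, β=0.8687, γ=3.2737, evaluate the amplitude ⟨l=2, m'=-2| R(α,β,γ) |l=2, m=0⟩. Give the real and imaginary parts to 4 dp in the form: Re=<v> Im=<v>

Re=0.3568 Im=-0.0121

Split into d^2_{-2,0}(β=0.8687) × two z-phases.
Half-angle: c=0.907144, s=0.420821. N=√(1·24·2·2)=9.797959
k: max(0,(0)−(-2))=2 … min(2+(0),2−(-2))=2
  k=2: (−1)^0·9.7980/(4)·0.9071^2·0.4208^2 = +0.356962
d^2_{-2,0}(0.8687) = +0.356962
Attach z-rotation phases: D = e^{-i(-2)(3.1247)}·(+0.356962)·e^{-i(0)(3.2737)} = +0.356759-0.012058i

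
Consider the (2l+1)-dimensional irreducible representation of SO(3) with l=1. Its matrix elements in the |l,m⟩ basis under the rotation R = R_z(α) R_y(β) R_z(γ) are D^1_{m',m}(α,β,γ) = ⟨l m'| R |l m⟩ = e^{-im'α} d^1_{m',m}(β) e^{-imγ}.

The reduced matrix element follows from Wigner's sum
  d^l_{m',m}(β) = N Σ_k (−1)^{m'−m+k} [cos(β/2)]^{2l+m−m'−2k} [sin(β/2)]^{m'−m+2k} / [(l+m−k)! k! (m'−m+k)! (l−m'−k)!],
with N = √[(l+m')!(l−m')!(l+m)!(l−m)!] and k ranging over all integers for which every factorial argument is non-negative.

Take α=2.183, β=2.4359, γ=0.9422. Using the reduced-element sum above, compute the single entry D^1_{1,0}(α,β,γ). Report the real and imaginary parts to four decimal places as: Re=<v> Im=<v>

First d^1_{1,0}(β=2.4359), then the phase factors e^{-i(1)α} and e^{-i(0)γ}:
Half-angle: c=0.345570, s=0.938393. N=√(2·1·1·1)=1.414214
Admissible k: 0..0 (factorial args all ≥0)
  k=0: (−1)^1·1.4142/(1)·0.3456^1·0.9384^1 = -0.458602
d^1_{1,0}(2.4359) = -0.458602
Phases: e^{-i·(1)·2.183}=-0.574672-0.818384i, e^{-i·(0)·0.9422}=+1.000000+0.000000i ⇒ D=+0.263546+0.375312i

Re=0.2635 Im=0.3753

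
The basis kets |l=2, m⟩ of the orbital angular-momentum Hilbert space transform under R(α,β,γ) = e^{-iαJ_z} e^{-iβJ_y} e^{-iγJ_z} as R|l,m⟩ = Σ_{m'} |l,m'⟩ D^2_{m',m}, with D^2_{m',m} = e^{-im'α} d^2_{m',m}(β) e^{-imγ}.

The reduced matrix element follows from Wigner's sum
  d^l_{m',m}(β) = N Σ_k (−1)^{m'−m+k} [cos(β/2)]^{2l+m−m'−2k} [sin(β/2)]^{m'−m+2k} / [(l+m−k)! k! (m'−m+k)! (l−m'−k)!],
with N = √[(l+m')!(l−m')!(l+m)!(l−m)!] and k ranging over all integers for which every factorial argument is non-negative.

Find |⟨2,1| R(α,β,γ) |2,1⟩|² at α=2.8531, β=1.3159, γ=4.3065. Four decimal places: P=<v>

Split into d^2_{1,1}(β=1.3159) × two z-phases.
c=cos(1.3159/2)=0.791247, s=sin(1.3159/2)=0.611496; N=√[6·1·6·1]=6.000000
Admissible k: 0..1 (factorial args all ≥0)
  k=0: (−1)^0·6.0000/(6)·0.7912^4·0.6115^0 = +0.391967
  k=1: (−1)^1·6.0000/(2)·0.7912^2·0.6115^2 = -0.702317
d^2_{1,1}(1.3159) = +0.391967 -0.702317 = -0.310350
|D^2_{1,1}|² = |d^2_{1,1}(β)|² = (-0.310350)² = 0.096317 (the z-rotation phases have unit modulus)

P=0.0963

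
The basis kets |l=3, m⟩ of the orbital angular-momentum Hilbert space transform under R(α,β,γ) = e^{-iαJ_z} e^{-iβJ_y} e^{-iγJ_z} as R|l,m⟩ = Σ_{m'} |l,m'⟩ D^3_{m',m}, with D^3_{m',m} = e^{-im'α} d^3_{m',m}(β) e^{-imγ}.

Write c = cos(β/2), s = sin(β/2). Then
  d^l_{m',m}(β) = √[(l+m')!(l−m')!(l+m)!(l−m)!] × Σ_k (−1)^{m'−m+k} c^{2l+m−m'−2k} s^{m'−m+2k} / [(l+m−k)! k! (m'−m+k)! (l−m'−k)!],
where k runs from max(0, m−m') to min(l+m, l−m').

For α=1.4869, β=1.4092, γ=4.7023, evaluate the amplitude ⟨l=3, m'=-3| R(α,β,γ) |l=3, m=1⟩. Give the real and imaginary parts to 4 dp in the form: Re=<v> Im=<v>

First d^3_{-3,1}(β=1.4092), then the phase factors e^{-i(-3)α} and e^{-i(1)γ}:
With c≡cos(β/2)=0.761871 and s≡sin(β/2)=0.647729, N=[1·720·24·2]^{1/2}=185.903201
The bounds max(0,m−m')=4 and min(l+m,l−m')=4 give 1 term
  k=4: (−1)^0·185.9032/(48)·0.7619^2·0.6477^4 = +0.395714
d^3_{-3,1}(1.4092) = +0.395714
D = (-0.249040-0.968493i)·(+0.395714)·(-0.010089+0.999949i) = +0.384221-0.094677i

Re=0.3842 Im=-0.0947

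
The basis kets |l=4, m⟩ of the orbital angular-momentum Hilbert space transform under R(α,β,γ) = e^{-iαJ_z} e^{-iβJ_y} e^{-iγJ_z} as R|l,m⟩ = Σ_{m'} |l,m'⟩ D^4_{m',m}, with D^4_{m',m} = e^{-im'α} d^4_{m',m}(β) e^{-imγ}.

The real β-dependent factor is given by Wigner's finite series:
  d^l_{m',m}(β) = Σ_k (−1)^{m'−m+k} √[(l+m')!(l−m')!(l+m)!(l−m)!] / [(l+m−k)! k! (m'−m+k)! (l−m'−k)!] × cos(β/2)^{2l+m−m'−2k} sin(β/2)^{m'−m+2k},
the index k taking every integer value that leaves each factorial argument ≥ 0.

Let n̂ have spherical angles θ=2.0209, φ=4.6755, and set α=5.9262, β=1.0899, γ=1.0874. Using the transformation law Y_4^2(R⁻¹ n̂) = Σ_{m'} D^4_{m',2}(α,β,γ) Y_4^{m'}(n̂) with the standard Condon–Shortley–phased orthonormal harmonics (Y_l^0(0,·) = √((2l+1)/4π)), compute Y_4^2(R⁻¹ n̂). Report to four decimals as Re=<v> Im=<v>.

Re=0.1525 Im=-0.2903

Need the full column D^4_{m',2} for m'=−4..4 at α=5.9262, β=1.0899, γ=1.0874.
cos(β/2)=0.855153, sin(β/2)=0.518375
d^4_{-4,2}: single k=6 term ⇒ +0.075081;  D = -0.067239+0.033410i
d^4_{-3,2}: k∈[5..6] ⇒ +0.262748 -0.032182 = +0.230565;  D = -0.229315+0.023973i
d^4_{-2,2}: k∈[4..6] ⇒ +0.579221 -0.170269 +0.005214 = +0.414166;  D = -0.401000-0.103598i
d^4_{-1,2}: k∈[3..5] ⇒ +0.900881 -0.496546 +0.036491 = +0.440827;  D = -0.361371-0.252466i
d^4_{0,2}: k∈[2..4] ⇒ +0.996950 -0.976884 +0.134609 = +0.154676;  D = -0.087847-0.127309i
d^4_{1,2}: k∈[1..3] ⇒ +0.735509 -1.351322 +0.331031 = -0.284782;  D = +0.069633+0.276138i
d^4_{2,2}: k∈[0..2] ⇒ +0.285990 -1.261053 +0.579221 = -0.395842;  D = -0.043442+0.393451i
d^4_{3,2}: k∈[0..1] ⇒ -0.648658 +0.715052 = +0.066394;  D = +0.029889-0.059286i
d^4_{4,2}: single k=0 term ⇒ +0.556072;  D = +0.408061-0.377760i
Y_4^{m'}(θ=2.0209,φ=4.6755) and Σ D·Y over m':
  (-0.0672+0.0334i)·(+0.2877+0.0428i)  (-0.2293+0.0240i)·(-0.0439+0.3951i)  (-0.4010-0.1036i)·(-0.0879-0.0065i)  (-0.3614-0.2525i)·(-0.0114+0.3102i)  (-0.0878-0.1273i)·(-0.1507+0.0000i)  (+0.0696+0.2761i)·(+0.0114+0.3102i)  (-0.0434+0.3935i)·(-0.0879+0.0065i)  (+0.0299-0.0593i)·(+0.0439+0.3951i)  (+0.4081-0.3778i)·(+0.2877-0.0428i)
Y_4^2(R⁻¹ n̂) = +0.152462-0.290259i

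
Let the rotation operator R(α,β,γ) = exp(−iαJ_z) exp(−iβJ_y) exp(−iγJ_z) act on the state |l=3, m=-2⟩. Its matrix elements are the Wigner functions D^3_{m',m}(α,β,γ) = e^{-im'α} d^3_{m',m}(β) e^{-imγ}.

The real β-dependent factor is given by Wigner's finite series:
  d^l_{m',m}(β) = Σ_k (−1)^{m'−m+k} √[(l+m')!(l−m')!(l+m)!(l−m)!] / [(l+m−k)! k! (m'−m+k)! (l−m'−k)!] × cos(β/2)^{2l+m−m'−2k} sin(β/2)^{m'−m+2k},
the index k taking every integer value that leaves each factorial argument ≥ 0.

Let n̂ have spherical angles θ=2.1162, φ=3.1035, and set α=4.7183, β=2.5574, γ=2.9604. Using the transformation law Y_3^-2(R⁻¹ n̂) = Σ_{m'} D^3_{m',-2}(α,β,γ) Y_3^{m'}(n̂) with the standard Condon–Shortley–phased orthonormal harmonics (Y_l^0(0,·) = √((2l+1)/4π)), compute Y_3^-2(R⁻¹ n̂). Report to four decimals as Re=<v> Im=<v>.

Need the full column D^3_{m',-2} for m'=−3..3 at α=4.7183, β=2.5574, γ=2.9604.
cos(β/2)=0.287960, sin(β/2)=0.957642
d^3_{-3,-2}: single k=1 term ⇒ +0.004645;  D = +0.001569+0.004371i
d^3_{-2,-2}: k∈[0..1] ⇒ +0.000570 -0.031529 = -0.030959;  D = +0.029076-0.010632i
d^3_{-1,-2}: k∈[0..1] ⇒ -0.005996 +0.132629 = +0.126633;  D = -0.044191-0.118672i
d^3_{0,-2}: k∈[0..1] ⇒ +0.034538 -0.381979 = -0.347441;  D = -0.324876+0.123170i
d^3_{1,-2}: k∈[0..1] ⇒ -0.132629 +0.733414 = +0.600785;  D = +0.216299+0.560498i
d^3_{2,-2}: k∈[0..1] ⇒ +0.348697 -0.771294 = -0.422597;  D = +0.393352-0.154474i
d^3_{3,-2}: single k=0 term ⇒ -0.568100;  D = +0.210782+0.527550i
Y_3^{m'}(θ=2.1162,φ=3.1035) and Σ D·Y over m':
  (+0.0016+0.0044i)·(-0.2590-0.0297i)  (+0.0291-0.0106i)·(-0.3864-0.0295i)  (-0.0442-0.1187i)·(-0.0954-0.0036i)  (-0.3249+0.1232i)·(+0.3203+0.0000i)  (+0.2163+0.5605i)·(+0.0954-0.0036i)  (+0.3934-0.1545i)·(-0.3864+0.0295i)  (+0.2108+0.5275i)·(+0.2590-0.0297i)
Y_3^-2(R⁻¹ n̂) = -0.166562+0.307349i

Re=-0.1666 Im=0.3073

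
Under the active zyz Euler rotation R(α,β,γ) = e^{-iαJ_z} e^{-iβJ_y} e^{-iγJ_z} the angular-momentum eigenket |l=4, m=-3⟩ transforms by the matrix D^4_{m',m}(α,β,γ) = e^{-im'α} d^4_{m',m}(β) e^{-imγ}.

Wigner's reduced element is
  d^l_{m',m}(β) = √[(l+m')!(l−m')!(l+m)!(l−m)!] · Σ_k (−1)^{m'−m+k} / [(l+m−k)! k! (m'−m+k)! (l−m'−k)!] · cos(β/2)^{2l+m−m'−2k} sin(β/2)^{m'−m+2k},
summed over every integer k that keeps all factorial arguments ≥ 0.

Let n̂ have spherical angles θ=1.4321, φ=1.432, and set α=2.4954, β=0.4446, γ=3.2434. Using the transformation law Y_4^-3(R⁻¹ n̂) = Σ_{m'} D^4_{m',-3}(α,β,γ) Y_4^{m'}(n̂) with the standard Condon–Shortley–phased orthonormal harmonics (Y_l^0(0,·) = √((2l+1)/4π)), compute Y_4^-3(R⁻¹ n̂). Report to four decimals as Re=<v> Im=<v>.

Need the full column D^4_{m',-3} for m'=−4..4 at α=2.4954, β=0.4446, γ=3.2434.
cos(β/2)=0.975393, sin(β/2)=0.220474
d^4_{-4,-3}: single k=1 term ⇒ +0.523792;  D = +0.340850+0.397718i
d^4_{-3,-3}: k∈[0..1] ⇒ +0.819289 -0.293014 = +0.526274;  D = -0.032797-0.525251i
d^4_{-2,-3}: k∈[0..1] ⇒ -0.692912 +0.106207 = -0.586705;  D = +0.323407-0.489521i
d^4_{-1,-3}: k∈[0..1] ⇒ +0.332247 -0.028292 = +0.303955;  D = +0.286477-0.101586i
d^4_{0,-3}: k∈[0..1] ⇒ -0.111952 +0.005720 = -0.106232;  D = +0.101316+0.031944i
d^4_{1,-3}: k∈[0..1] ⇒ +0.028292 -0.000867 = +0.027425;  D = +0.015916+0.022333i
d^4_{2,-3}: k∈[0..1] ⇒ -0.005426 +0.000092 = -0.005334;  D = -0.000144+0.005332i
d^4_{3,-3}: k∈[0..1] ⇒ +0.000765 -0.000006 = +0.000759;  D = -0.000473+0.000594i
d^4_{4,-3}: single k=0 term ⇒ -0.000070;  D = -0.000068+0.000017i
Y_4^{m'}(θ=1.4321,φ=1.432) and Σ D·Y over m':
  (+0.3408+0.3977i)·(+0.3618+0.2244i)  (-0.0328-0.5253i)·(-0.0680+0.1537i)  (+0.3234-0.4895i)·(+0.2733+0.0779i)  (+0.2865-0.1016i)·(-0.0257+0.1839i)  (+0.1013+0.0319i)·(+0.2581+0.0000i)  (+0.0159+0.0223i)·(+0.0257+0.1839i)  (-0.0001+0.0053i)·(+0.2733-0.0779i)  (-0.0005+0.0006i)·(+0.0680+0.1537i)  (-0.0001+0.0000i)·(+0.3618-0.2244i)
Y_4^-3(R⁻¹ n̂) = +0.277585+0.210942i

Re=0.2776 Im=0.2109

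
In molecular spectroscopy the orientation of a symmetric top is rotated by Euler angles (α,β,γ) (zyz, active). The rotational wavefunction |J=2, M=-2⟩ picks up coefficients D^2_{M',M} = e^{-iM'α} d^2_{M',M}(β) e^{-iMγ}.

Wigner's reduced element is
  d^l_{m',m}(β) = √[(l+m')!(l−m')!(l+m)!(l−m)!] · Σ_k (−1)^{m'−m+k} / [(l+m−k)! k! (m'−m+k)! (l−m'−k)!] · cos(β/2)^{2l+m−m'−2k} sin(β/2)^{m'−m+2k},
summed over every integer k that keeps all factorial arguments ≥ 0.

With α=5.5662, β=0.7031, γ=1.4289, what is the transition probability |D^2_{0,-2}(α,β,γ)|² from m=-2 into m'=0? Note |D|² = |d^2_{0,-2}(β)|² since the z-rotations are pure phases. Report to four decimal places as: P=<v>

P=0.0655

D^2_{0,-2}(5.5662,0.7031,1.4289) = e^{-i·0·5.5662}·d^2_{0,-2}(0.7031)·e^{-i·-2·1.4289}. Compute d first:
With c≡cos(β/2)=0.938840 and s≡sin(β/2)=0.344353, N=[2·2·1·24]^{1/2}=9.797959
The bounds max(0,m−m')=0 and min(l+m,l−m')=0 give 1 term
  k=0: (−1)^2·9.7980/(4)·0.9388^2·0.3444^2 = +0.256016
d^2_{0,-2}(0.7031) = +0.256016
|D^2_{0,-2}|² = |d^2_{0,-2}(β)|² = (+0.256016)² = 0.065544 (the z-rotation phases have unit modulus)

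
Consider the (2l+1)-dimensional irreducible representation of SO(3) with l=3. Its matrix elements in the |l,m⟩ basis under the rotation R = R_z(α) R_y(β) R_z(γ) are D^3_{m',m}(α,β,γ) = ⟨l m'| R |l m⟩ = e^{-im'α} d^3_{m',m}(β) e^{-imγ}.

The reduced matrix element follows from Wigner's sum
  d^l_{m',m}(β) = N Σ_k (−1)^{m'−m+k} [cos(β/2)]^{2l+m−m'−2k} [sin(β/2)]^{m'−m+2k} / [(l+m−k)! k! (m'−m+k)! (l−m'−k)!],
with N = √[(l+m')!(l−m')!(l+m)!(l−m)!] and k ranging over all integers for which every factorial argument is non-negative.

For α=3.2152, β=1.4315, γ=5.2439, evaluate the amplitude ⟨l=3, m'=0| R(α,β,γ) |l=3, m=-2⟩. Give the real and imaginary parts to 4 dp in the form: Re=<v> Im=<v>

D^3_{0,-2}(3.2152,1.4315,5.2439) = e^{-i·0·3.2152}·d^3_{0,-2}(1.4315)·e^{-i·-2·5.2439}. Compute d first:
With c≡cos(β/2)=0.754601 and s≡sin(β/2)=0.656184, N=[6·6·1·120]^{1/2}=65.726707
Admissible k: 0..1 (factorial args all ≥0)
  k=0: (−1)^2·65.7267/(12)·0.7546^4·0.6562^2 = +0.764683
  k=1: (−1)^3·65.7267/(12)·0.7546^2·0.6562^4 = -0.578225
d^3_{0,-2}(1.4315) = +0.764683 -0.578225 = +0.186458
Attach z-rotation phases: D = e^{-i(0)(3.2152)}·(+0.186458)·e^{-i(-2)(5.2439)} = -0.090662-0.162932i

Re=-0.0907 Im=-0.1629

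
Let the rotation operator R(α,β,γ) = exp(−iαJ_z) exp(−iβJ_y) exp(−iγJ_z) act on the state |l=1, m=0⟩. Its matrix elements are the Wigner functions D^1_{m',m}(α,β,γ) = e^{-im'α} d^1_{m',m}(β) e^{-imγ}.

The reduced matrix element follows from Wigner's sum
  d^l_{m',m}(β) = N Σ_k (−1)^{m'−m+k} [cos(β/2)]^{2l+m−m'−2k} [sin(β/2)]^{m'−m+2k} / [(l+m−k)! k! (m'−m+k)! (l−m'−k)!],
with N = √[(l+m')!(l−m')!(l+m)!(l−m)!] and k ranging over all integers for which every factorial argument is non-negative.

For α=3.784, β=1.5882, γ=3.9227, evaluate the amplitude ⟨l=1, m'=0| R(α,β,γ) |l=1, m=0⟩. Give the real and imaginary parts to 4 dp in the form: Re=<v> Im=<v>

Re=-0.0174 Im=0.0000

First d^1_{0,0}(β=1.5882), then the phase factors e^{-i(0)α} and e^{-i(0)γ}:
c=cos(1.5882/2)=0.700927, s=sin(1.5882/2)=0.713233; N=√[1·1·1·1]=1.000000
The bounds max(0,m−m')=0 and min(l+m,l−m')=1 give 2 terms
  k=0: (−1)^0·1.0000/(1)·0.7009^2·0.7132^0 = +0.491299
  k=1: (−1)^1·1.0000/(1)·0.7009^0·0.7132^2 = -0.508701
d^1_{0,0}(1.5882) = +0.491299 -0.508701 = -0.017403
Phases: e^{-i·(0)·3.784}=+1.000000+0.000000i, e^{-i·(0)·3.9227}=+1.000000+0.000000i ⇒ D=-0.017403+0.000000i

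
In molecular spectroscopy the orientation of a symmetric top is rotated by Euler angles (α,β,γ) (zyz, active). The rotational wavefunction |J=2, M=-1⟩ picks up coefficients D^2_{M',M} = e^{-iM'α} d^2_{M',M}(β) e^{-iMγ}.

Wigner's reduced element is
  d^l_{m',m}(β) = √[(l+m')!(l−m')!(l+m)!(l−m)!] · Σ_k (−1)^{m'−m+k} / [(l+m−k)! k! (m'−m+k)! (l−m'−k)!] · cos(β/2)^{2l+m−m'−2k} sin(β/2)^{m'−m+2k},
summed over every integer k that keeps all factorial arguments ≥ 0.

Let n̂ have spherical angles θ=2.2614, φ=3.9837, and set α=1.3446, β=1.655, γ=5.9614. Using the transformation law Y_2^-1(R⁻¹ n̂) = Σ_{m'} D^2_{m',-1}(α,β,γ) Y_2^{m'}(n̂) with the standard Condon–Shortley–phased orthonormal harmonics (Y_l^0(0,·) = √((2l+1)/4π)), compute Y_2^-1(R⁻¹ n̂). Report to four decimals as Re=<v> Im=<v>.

Need the full column D^2_{m',-1} for m'=−2..2 at α=1.3446, β=1.655, γ=5.9614.
cos(β/2)=0.676718, sin(β/2)=0.736242
d^2_{-2,-1}: single k=1 term ⇒ +0.456325;  D = -0.326271+0.319030i
d^2_{-1,-1}: k∈[0..1] ⇒ +0.209716 -0.744695 = -0.534979;  D = -0.278705-0.456646i
d^2_{0,-1}: k∈[0..1] ⇒ -0.558882 +0.661523 = +0.102641;  D = +0.097373-0.032461i
d^2_{1,-1}: k∈[0..1] ⇒ +0.744695 -0.293820 = +0.450874;  D = -0.043033-0.448816i
d^2_{2,-1}: single k=0 term ⇒ -0.540132;  D = +0.535531+0.070345i
Y_2^{m'}(θ=2.2614,φ=3.9837) and Σ D·Y over m':
  (-0.3263+0.3190i)·(-0.0260-0.2281i)  (-0.2787-0.4566i)·(+0.2526-0.2830i)  (+0.0974-0.0325i)·(+0.0685+0.0000i)  (-0.0430-0.4488i)·(-0.2526-0.2830i)  (+0.5355+0.0703i)·(-0.0260+0.2281i)
Y_2^-1(R⁻¹ n̂) = -0.257839+0.273282i

Re=-0.2578 Im=0.2733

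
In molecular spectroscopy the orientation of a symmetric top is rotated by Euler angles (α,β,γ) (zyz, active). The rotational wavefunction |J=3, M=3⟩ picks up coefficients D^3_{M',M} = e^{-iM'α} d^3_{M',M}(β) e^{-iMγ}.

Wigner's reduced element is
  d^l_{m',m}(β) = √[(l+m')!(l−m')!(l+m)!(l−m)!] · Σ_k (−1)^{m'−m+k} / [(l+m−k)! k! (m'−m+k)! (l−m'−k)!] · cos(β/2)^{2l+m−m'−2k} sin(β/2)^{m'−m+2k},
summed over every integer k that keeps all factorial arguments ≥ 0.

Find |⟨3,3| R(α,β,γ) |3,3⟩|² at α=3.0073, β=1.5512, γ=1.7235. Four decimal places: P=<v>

P=0.0176

First d^3_{3,3}(β=1.5512), then the phase factors e^{-i(3)α} and e^{-i(3)γ}:
With c≡cos(β/2)=0.714001 and s≡sin(β/2)=0.700145, N=[720·1·720·1]^{1/2}=720.000000
Admissible k: 0..0 (factorial args all ≥0)
  k=0: (−1)^0·720.0000/(720)·0.7140^6·0.7001^0 = +0.132493
d^3_{3,3}(1.5512) = +0.132493
|D^3_{3,3}|² = |d^3_{3,3}(β)|² = (+0.132493)² = 0.017554 (the z-rotation phases have unit modulus)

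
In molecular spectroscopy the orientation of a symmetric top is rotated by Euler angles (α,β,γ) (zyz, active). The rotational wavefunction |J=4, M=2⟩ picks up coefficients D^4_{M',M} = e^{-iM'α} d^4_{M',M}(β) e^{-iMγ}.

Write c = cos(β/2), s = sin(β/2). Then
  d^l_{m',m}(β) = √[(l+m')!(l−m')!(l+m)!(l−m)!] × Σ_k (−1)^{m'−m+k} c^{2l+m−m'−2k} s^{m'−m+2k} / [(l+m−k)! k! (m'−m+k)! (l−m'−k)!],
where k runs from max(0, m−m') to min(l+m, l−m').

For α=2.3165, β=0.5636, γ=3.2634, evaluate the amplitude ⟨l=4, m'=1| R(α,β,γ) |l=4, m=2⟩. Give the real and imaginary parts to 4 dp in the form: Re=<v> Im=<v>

Re=-0.4496 Im=-0.2955

D^4_{1,2}(2.3165,0.5636,3.2634) = e^{-i·1·2.3165}·d^4_{1,2}(0.5636)·e^{-i·2·3.2634}. Compute d first:
Half-angle: c=0.960556, s=0.278085. N=√(120·6·720·2)=1018.233765
k∈{1,2,3} keeps every argument non-negative
  k=1: (−1)^0·1018.2338/(240)·0.9606^7·0.2781^1 = +0.890173
  k=2: (−1)^1·1018.2338/(48)·0.9606^5·0.2781^3 = -0.373039
  k=3: (−1)^2·1018.2338/(72)·0.9606^3·0.2781^5 = +0.020844
d^4_{1,2}(0.5636) = +0.890173 -0.373039 +0.020844 = +0.537977
Phases: e^{-i·(1)·2.3165}=-0.678489-0.734611i, e^{-i·(2)·3.2634}=+0.970472-0.241212i ⇒ D=-0.449562-0.295489i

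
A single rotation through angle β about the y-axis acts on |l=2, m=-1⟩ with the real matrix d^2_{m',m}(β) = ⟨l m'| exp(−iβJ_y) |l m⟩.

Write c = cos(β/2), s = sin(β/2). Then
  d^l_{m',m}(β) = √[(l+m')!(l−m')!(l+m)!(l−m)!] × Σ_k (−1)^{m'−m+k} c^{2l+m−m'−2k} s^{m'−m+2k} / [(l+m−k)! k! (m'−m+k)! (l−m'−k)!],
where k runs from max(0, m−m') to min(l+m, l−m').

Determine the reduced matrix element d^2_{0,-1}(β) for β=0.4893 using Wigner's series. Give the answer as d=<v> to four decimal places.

d^2_{0,-1}(β=0.4893) via Wigner's sum:
With c≡cos(β/2)=0.970222 and s≡sin(β/2)=0.242217, N=[2·2·1·6]^{1/2}=4.898979
k: max(0,(-1)−(0))=0 … min(2+(-1),2−(0))=1
  k=0: (−1)^1·4.8990/(2)·0.9702^3·0.2422^1 = -0.541868
  k=1: (−1)^2·4.8990/(2)·0.9702^1·0.2422^3 = +0.033772
d^2_{0,-1}(0.4893) = -0.541868 +0.033772 = -0.508096

d=-0.5081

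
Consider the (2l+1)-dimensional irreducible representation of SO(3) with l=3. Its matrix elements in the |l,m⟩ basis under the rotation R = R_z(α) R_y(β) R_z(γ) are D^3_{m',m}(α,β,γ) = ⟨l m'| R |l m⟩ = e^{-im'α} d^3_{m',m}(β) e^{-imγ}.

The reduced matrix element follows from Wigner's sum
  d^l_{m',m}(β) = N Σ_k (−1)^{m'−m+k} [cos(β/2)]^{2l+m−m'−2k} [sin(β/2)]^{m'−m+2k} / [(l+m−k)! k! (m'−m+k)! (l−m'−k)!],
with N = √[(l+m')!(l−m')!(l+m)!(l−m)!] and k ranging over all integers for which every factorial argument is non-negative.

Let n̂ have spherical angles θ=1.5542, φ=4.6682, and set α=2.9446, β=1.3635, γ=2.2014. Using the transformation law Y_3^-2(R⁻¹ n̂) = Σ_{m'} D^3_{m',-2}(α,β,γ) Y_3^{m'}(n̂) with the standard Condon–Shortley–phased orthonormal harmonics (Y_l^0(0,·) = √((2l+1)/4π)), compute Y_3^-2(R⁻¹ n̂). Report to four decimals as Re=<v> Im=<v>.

Need the full column D^3_{m',-2} for m'=−3..3 at α=2.9446, β=1.3635, γ=2.2014.
cos(β/2)=0.776471, sin(β/2)=0.630153
d^3_{-3,-2}: single k=1 term ⇒ +0.435660;  D = +0.341418+0.270617i
d^3_{-2,-2}: k∈[0..1] ⇒ +0.219155 -0.721711 = -0.502555;  D = +0.325127+0.383216i
d^3_{-1,-2}: k∈[0..1] ⇒ -0.562435 +0.740873 = +0.178438;  D = +0.086576+0.156027i
d^3_{0,-2}: k∈[0..1] ⇒ +0.790594 -0.520709 = +0.269886;  D = -0.082225-0.257055i
d^3_{1,-2}: k∈[0..1] ⇒ -0.740873 +0.243980 = -0.496892;  D = -0.055830-0.493746i
d^3_{2,-2}: k∈[0..1] ⇒ +0.475340 -0.062615 = +0.412725;  D = +0.034791-0.411256i
d^3_{3,-2}: single k=0 term ⇒ -0.188986;  D = +0.052480-0.181554i
Y_3^{m'}(θ=1.5542,φ=4.6682) and Σ D·Y over m':
  (+0.3414+0.2706i)·(+0.0551-0.4134i)  (+0.3251+0.3832i)·(-0.0169-0.0015i)  (+0.0866+0.1560i)·(+0.0143-0.3224i)  (-0.0822-0.2571i)·(-0.0186+0.0000i)  (-0.0558-0.4937i)·(-0.0143-0.3224i)  (+0.0348-0.4113i)·(-0.0169+0.0015i)  (+0.0525-0.1816i)·(-0.0551-0.4134i)
Y_3^-2(R⁻¹ n̂) = -0.057459-0.133745i

Re=-0.0575 Im=-0.1337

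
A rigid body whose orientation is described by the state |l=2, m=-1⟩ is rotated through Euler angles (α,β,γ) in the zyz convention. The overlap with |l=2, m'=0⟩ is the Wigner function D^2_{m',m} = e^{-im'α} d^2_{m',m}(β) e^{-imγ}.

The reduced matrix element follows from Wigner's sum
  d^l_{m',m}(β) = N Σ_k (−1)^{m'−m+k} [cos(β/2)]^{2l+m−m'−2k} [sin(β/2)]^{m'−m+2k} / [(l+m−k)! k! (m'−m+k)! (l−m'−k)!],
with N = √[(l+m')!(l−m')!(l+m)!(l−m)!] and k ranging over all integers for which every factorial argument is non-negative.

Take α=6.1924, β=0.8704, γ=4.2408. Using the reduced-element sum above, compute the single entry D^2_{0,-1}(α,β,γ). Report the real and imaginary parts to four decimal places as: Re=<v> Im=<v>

Re=0.2742 Im=0.5377

Split into d^2_{0,-1}(β=0.8704) × two z-phases.
Half-angle: c=0.906786, s=0.421592. N=√(2·2·1·6)=4.898979
Admissible k: 0..1 (factorial args all ≥0)
  k=0: (−1)^1·4.8990/(2)·0.9068^3·0.4216^1 = -0.769984
  k=1: (−1)^2·4.8990/(2)·0.9068^1·0.4216^3 = +0.166440
d^2_{0,-1}(0.8704) = -0.769984 +0.166440 = -0.603545
D = (+1.000000+0.000000i)·(-0.603545)·(-0.454302-0.890848i) = +0.274192+0.537666i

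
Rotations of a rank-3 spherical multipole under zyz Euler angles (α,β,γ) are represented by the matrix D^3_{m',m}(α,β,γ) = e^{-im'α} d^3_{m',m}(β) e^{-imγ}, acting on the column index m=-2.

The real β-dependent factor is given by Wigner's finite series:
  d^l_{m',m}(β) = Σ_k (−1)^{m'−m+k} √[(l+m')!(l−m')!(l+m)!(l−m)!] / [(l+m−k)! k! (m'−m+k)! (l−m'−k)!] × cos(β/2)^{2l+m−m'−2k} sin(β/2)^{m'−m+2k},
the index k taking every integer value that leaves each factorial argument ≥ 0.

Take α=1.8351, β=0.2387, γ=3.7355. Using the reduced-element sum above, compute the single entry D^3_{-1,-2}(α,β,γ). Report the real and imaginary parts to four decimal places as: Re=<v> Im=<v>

Re=0.3504 Im=-0.0418

Split into d^3_{-1,-2}(β=0.2387) × two z-phases.
c=cos(0.2387/2)=0.992886, s=sin(0.2387/2)=0.119067; N=√[2·24·1·120]=75.894664
k∈{0,1} keeps every argument non-negative
  k=0: (−1)^1·75.8947/(24)·0.9929^5·0.1191^1 = -0.363319
  k=1: (−1)^2·75.8947/(12)·0.9929^3·0.1191^3 = +0.010450
d^3_{-1,-2}(0.2387) = -0.363319 +0.010450 = -0.352870
D = (-0.261237+0.965275i)·(-0.352870)·(+0.373688+0.927555i) = +0.350387-0.041780i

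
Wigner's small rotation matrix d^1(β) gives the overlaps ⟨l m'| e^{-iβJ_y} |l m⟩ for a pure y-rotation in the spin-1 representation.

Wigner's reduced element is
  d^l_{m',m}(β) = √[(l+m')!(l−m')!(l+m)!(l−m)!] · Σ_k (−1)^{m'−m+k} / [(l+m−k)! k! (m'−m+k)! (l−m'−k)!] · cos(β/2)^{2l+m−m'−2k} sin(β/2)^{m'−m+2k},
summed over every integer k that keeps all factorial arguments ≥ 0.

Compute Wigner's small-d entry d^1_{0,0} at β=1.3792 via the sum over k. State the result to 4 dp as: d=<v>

d^1_{0,0}(β=1.3792) via Wigner's sum:
Half-angle: c=0.771501, s=0.636229. N=√(1·1·1·1)=1.000000
k∈{0,1} keeps every argument non-negative
  k=0: (−1)^0·1.0000/(1)·0.7715^2·0.6362^0 = +0.595213
  k=1: (−1)^1·1.0000/(1)·0.7715^0·0.6362^2 = -0.404787
d^1_{0,0}(1.3792) = +0.595213 -0.404787 = +0.190426

d=0.1904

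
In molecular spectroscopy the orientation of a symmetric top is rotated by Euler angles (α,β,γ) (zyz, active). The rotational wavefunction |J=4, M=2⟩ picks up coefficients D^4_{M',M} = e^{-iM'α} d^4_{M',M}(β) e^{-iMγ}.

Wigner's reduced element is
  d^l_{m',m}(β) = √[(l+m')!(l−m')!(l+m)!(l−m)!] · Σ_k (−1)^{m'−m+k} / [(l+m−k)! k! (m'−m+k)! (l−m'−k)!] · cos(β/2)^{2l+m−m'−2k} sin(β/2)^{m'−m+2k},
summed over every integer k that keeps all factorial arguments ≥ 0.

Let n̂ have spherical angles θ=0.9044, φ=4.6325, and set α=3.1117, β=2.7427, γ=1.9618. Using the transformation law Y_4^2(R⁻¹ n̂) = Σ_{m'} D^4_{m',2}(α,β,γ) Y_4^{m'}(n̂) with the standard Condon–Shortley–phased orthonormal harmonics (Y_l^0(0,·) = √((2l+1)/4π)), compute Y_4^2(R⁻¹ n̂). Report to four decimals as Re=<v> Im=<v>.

Need the full column D^4_{m',2} for m'=−4..4 at α=3.1117, β=2.7427, γ=1.9618.
cos(β/2)=0.198127, sin(β/2)=0.980176
d^4_{-4,2}: single k=6 term ⇒ +0.184200;  D = -0.114273+0.144470i
d^4_{-3,2}: k∈[5..6] ⇒ +0.078983 -0.644372 = -0.565389;  D = -0.363849+0.432757i
d^4_{-2,2}: k∈[4..6] ⇒ +0.021334 -0.417727 +0.851989 = +0.455596;  D = -0.303485+0.339801i
d^4_{-1,2}: k∈[3..5] ⇒ +0.004066 -0.149264 +0.730649 = +0.585451;  D = +0.402861-0.424801i
d^4_{0,2}: k∈[2..4] ⇒ +0.000551 -0.035981 +0.330242 = +0.294812;  D = -0.209169+0.207756i
d^4_{1,2}: k∈[1..3] ⇒ +0.000050 -0.006099 +0.099510 = +0.093461;  D = +0.068249-0.063851i
d^4_{2,2}: k∈[0..2] ⇒ +0.000002 -0.000697 +0.021334 = +0.020639;  D = -0.015487+0.013644i
d^4_{3,2}: k∈[0..1] ⇒ -0.000044 +0.003227 = +0.003183;  D = +0.002450-0.002032i
d^4_{4,2}: single k=0 term ⇒ +0.000307;  D = -0.000242+0.000189i
Y_4^{m'}(θ=0.9044,φ=4.6325) and Σ D·Y over m':
  (-0.1143+0.1445i)·(+0.1604+0.0531i)  (-0.3638+0.4328i)·(+0.0892-0.3651i)  (-0.3035+0.3398i)·(-0.3418-0.0551i)  (+0.4029-0.4248i)·(+0.0060-0.0745i)  (-0.2092+0.2078i)·(-0.3547+0.0000i)  (+0.0682-0.0639i)·(-0.0060-0.0745i)  (-0.0155+0.0136i)·(-0.3418+0.0551i)  (+0.0025-0.0020i)·(-0.0892-0.3651i)  (-0.0002+0.0002i)·(+0.1604-0.0531i)
Y_4^2(R⁻¹ n̂) = +0.265294-0.028018i

Re=0.2653 Im=-0.0280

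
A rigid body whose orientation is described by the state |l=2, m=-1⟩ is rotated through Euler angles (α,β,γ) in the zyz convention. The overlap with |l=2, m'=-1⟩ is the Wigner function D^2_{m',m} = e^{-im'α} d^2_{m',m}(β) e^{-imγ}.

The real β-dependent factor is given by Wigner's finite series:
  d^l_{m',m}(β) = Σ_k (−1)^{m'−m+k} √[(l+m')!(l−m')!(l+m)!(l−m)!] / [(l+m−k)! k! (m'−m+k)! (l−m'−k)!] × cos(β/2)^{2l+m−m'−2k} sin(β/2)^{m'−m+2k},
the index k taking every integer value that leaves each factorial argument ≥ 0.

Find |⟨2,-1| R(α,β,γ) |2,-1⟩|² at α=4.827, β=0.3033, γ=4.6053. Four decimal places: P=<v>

Split into d^2_{-1,-1}(β=0.3033) × two z-phases.
Half-angle: c=0.988523, s=0.151069. N=√(1·6·1·6)=6.000000
The bounds max(0,m−m')=0 and min(l+m,l−m')=1 give 2 terms
  k=0: (−1)^0·6.0000/(6)·0.9885^4·0.1511^0 = +0.954877
  k=1: (−1)^1·6.0000/(2)·0.9885^2·0.1511^2 = -0.066903
d^2_{-1,-1}(0.3033) = +0.954877 -0.066903 = +0.887974
|D^2_{-1,-1}|² = |d^2_{-1,-1}(β)|² = (+0.887974)² = 0.788497 (the z-rotation phases have unit modulus)

P=0.7885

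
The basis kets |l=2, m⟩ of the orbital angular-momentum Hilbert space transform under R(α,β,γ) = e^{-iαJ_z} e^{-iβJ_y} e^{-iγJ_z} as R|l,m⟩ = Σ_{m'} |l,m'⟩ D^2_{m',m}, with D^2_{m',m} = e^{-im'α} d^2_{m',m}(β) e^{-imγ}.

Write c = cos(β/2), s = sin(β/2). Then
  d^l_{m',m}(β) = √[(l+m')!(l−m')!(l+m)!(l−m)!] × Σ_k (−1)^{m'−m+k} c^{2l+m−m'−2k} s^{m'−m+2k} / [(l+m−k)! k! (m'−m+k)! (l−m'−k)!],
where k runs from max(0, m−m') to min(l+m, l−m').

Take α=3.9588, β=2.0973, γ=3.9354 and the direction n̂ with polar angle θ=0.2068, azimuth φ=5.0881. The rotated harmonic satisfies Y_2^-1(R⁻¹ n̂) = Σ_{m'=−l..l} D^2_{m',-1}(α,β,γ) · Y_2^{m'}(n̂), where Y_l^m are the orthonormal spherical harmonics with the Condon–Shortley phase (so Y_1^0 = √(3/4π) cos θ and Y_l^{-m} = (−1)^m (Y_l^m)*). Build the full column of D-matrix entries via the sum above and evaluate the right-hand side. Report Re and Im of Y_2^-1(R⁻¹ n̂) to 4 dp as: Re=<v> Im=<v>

Re=-0.1580 Im=-0.2458

Need the full column D^2_{m',-1} for m'=−2..2 at α=3.9588, β=2.0973, γ=3.9354.
cos(β/2)=0.498742, sin(β/2)=0.866751
d^2_{-2,-1}: single k=1 term ⇒ +0.215056;  D = +0.162617-0.140730i
d^2_{-1,-1}: k∈[0..1] ⇒ +0.061873 -0.560610 = -0.498737;  D = +0.020053-0.498334i
d^2_{0,-1}: k∈[0..1] ⇒ -0.263388 +0.795488 = +0.532100;  D = -0.373074-0.379402i
d^2_{1,-1}: k∈[0..1] ⇒ +0.560610 -0.564387 = -0.003777;  D = -0.003776+0.000088i
d^2_{2,-1}: single k=0 term ⇒ -0.649514;  D = +0.433232-0.483919i
Y_2^{m'}(θ=0.2068,φ=5.0881) and Σ D·Y over m':
  (+0.1626-0.1407i)·(-0.0119+0.0111i)  (+0.0201-0.4983i)·(+0.0570+0.1444i)  (-0.3731-0.3794i)·(+0.5909+0.0000i)  (-0.0038+0.0001i)·(-0.0570+0.1444i)  (+0.4332-0.4839i)·(-0.0119-0.0111i)
Y_2^-1(R⁻¹ n̂) = -0.158040-0.245803i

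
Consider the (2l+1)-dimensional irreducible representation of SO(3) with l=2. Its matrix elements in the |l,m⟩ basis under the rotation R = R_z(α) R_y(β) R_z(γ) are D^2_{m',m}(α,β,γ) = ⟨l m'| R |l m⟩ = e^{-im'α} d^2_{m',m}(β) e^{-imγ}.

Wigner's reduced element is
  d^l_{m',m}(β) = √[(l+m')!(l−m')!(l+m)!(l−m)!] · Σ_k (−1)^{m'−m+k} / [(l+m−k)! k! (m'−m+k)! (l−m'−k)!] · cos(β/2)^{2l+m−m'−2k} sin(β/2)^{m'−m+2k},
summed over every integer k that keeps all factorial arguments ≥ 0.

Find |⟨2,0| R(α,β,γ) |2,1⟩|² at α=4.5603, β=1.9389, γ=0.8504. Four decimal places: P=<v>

P=0.1691

Split into d^2_{0,1}(β=1.9389) × two z-phases.
c=cos(1.9389/2)=0.565753, s=sin(1.9389/2)=0.824575; N=√[2·2·6·1]=4.898979
k: max(0,(1)−(0))=1 … min(2+(1),2−(0))=2
  k=1: (−1)^0·4.8990/(2)·0.5658^3·0.8246^1 = +0.365752
  k=2: (−1)^1·4.8990/(2)·0.5658^1·0.8246^3 = -0.776949
d^2_{0,1}(1.9389) = +0.365752 -0.776949 = -0.411197
|D^2_{0,1}|² = |d^2_{0,1}(β)|² = (-0.411197)² = 0.169083 (the z-rotation phases have unit modulus)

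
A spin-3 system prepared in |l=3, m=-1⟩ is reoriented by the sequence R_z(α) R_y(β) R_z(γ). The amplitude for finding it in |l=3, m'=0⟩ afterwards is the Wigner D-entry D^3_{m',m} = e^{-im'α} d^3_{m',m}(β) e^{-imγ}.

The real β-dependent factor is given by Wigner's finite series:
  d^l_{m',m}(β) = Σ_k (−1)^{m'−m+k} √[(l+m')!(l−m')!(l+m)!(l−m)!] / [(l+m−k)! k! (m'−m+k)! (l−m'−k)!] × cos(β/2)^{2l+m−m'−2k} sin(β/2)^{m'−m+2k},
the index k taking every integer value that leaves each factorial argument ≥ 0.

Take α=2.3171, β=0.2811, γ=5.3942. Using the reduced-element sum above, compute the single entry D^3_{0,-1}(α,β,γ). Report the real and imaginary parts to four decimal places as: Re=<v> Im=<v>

Split into d^3_{0,-1}(β=0.2811) × two z-phases.
With c≡cos(β/2)=0.990139 and s≡sin(β/2)=0.140088, N=[6·6·2·24]^{1/2}=41.569219
k∈{0,1,2} keeps every argument non-negative
  k=0: (−1)^1·41.5692/(12)·0.9901^5·0.1401^1 = -0.461819
  k=1: (−1)^2·41.5692/(4)·0.9901^3·0.1401^3 = +0.027733
  k=2: (−1)^3·41.5692/(12)·0.9901^1·0.1401^5 = -0.000185
d^3_{0,-1}(0.2811) = -0.461819 +0.027733 -0.000185 = -0.434271
Phases: e^{-i·(0)·2.3171}=+1.000000+0.000000i, e^{-i·(-1)·5.3942}=+0.630200-0.776433i ⇒ D=-0.273677+0.337182i

Re=-0.2737 Im=0.3372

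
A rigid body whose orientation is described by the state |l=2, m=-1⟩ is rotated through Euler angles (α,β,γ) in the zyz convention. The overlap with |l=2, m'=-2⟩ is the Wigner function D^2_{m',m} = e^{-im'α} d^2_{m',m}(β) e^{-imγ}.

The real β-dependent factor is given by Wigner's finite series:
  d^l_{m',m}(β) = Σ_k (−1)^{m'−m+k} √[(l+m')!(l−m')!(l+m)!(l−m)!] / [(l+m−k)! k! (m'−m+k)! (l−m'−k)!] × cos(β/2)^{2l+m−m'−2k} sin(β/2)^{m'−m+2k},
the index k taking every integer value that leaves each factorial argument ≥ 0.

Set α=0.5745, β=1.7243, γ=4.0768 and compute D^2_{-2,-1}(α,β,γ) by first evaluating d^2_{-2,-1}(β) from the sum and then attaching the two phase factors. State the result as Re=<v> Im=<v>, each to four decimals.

Re=0.2056 Im=-0.3646

Split into d^2_{-2,-1}(β=1.7243) × two z-phases.
Half-angle: c=0.650807, s=0.759244. N=√(1·24·1·6)=12.000000
k: max(0,(-1)−(-2))=1 … min(2+(-1),2−(-2))=1
  k=1: (−1)^0·12.0000/(6)·0.6508^3·0.7592^1 = +0.418569
d^2_{-2,-1}(1.7243) = +0.418569
D = (+0.409400+0.912355i)·(+0.418569)·(-0.593652-0.804722i) = +0.205581-0.364605i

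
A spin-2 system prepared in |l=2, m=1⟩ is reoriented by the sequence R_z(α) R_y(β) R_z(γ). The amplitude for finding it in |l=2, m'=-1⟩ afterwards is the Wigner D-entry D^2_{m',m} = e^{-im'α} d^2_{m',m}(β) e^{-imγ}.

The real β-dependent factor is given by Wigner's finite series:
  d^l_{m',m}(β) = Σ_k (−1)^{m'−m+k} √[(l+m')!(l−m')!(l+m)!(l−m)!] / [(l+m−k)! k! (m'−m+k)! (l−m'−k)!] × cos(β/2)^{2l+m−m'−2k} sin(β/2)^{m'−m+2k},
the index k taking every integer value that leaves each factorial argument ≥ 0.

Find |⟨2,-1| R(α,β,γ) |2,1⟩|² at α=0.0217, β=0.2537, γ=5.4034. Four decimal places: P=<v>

P=0.0022

D^2_{-1,1}(0.0217,0.2537,5.4034) = e^{-i·-1·0.0217}·d^2_{-1,1}(0.2537)·e^{-i·1·5.4034}. Compute d first:
With c≡cos(β/2)=0.991965 and s≡sin(β/2)=0.126510, N=[1·6·6·1]^{1/2}=6.000000
k∈{2,3} keeps every argument non-negative
  k=2: (−1)^0·6.0000/(2)·0.9920^2·0.1265^2 = +0.047246
  k=3: (−1)^1·6.0000/(6)·0.9920^0·0.1265^4 = -0.000256
d^2_{-1,1}(0.2537) = +0.047246 -0.000256 = +0.046990
|D^2_{-1,1}|² = |d^2_{-1,1}(β)|² = (+0.046990)² = 0.002208 (the z-rotation phases have unit modulus)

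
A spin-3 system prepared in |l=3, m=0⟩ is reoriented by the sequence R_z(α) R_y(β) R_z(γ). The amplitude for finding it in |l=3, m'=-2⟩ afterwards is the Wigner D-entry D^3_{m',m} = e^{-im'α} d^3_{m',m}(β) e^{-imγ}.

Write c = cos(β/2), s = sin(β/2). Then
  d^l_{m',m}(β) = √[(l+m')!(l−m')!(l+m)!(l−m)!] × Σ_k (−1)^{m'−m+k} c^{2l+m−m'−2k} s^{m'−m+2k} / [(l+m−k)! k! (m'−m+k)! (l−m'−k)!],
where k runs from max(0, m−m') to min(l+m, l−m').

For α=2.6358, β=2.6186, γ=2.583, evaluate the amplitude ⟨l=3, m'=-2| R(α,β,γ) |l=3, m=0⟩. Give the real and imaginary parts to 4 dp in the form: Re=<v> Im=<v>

D^3_{-2,0}(2.6358,2.6186,2.583) = e^{-i·-2·2.6358}·d^3_{-2,0}(2.6186)·e^{-i·0·2.583}. Compute d first:
c=cos(2.6186/2)=0.258526, s=sin(2.6186/2)=0.966004; N=√[1·120·6·6]=65.726707
The bounds max(0,m−m')=2 and min(l+m,l−m')=3 give 2 terms
  k=2: (−1)^0·65.7267/(12)·0.2585^4·0.9660^2 = +0.022832
  k=3: (−1)^1·65.7267/(12)·0.2585^2·0.9660^4 = -0.318776
d^3_{-2,0}(2.6186) = +0.022832 -0.318776 = -0.295945
Phases: e^{-i·(-2)·2.6358}=+0.530518-0.847674i, e^{-i·(0)·2.583}=+1.000000+0.000000i ⇒ D=-0.157004+0.250865i

Re=-0.1570 Im=0.2509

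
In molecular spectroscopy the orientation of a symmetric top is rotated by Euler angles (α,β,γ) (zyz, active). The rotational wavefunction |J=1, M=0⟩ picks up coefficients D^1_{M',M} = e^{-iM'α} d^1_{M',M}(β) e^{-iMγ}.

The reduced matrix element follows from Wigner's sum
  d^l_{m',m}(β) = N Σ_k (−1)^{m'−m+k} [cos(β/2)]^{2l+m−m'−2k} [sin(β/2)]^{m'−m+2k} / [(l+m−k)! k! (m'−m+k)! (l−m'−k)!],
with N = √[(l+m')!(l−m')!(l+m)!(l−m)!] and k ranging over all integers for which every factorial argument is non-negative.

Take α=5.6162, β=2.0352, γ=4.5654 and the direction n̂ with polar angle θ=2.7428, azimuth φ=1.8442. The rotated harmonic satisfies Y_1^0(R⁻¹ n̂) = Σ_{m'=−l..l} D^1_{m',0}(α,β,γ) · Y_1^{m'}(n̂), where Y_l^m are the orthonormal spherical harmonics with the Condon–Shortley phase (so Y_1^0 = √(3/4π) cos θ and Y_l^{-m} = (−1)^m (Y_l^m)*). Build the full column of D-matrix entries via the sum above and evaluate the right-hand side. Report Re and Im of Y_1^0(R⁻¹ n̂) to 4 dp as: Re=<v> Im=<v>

Need the full column D^1_{m',0} for m'=−1..1 at α=5.6162, β=2.0352, γ=4.5654.
cos(β/2)=0.525410, sin(β/2)=0.850849
d^1_{-1,0}: single k=1 term ⇒ +0.632216;  D = +0.496726-0.391102i
d^1_{0,0}: k∈[0..1] ⇒ +0.276055 -0.723945 = -0.447890;  D = -0.447890+0.000000i
d^1_{1,0}: single k=0 term ⇒ -0.632216;  D = -0.496726-0.391102i
Y_1^{m'}(θ=2.7428,φ=1.8442) and Σ D·Y over m':
  (+0.4967-0.3911i)·(-0.0362-0.1292i)  (-0.4479+0.0000i)·(-0.4503+0.0000i)  (-0.4967-0.3911i)·(+0.0362-0.1292i)
Y_1^0(R⁻¹ n̂) = +0.064640+0.000000i

Re=0.0646 Im=0.0000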